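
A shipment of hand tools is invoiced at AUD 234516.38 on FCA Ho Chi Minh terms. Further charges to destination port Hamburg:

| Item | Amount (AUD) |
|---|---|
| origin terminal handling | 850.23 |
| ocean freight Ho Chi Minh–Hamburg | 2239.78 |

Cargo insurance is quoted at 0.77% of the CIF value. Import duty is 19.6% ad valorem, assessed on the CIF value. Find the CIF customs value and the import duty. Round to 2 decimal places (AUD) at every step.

CIF value: AUD 239450.16; import duty: AUD 46932.23

Let C be the CIF value. C = FCA price + pre-shipment costs + freight + 0.77% × C
C − 0.77% × C = 234516.38 + 850.23 + 2239.78
0.9923 × C = 237606.39
C = 237606.39 / 0.9923 = 239450.16
Insurance premium = 0.77% × 239450.16 = 1843.77
Import duty = 239450.16 × 19.6% = 46932.23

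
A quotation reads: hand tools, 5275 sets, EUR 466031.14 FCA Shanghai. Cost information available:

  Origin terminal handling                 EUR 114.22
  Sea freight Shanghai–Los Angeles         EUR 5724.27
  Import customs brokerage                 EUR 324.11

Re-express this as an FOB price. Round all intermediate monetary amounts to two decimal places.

FOB price: EUR 466145.36

Not relevant to the conversion: freight, brokerage — on the buyer under both terms; not part of either seller's price.
From FCA to FOB, the seller additionally bears: origin terminal.
FOB price = 466031.14 + 114.22 = 466145.36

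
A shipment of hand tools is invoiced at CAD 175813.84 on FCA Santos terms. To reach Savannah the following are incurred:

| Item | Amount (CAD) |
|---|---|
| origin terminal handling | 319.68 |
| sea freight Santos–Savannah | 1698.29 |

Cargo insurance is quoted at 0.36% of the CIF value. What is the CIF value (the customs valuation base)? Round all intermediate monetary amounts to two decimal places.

Let C be the CIF value. C = FCA price + pre-shipment costs + freight + 0.36% × C
C − 0.36% × C = 175813.84 + 319.68 + 1698.29
0.9964 × C = 177831.81
C = 177831.81 / 0.9964 = 178474.32
Insurance premium = 0.36% × 178474.32 = 642.51

CIF value: CAD 178474.32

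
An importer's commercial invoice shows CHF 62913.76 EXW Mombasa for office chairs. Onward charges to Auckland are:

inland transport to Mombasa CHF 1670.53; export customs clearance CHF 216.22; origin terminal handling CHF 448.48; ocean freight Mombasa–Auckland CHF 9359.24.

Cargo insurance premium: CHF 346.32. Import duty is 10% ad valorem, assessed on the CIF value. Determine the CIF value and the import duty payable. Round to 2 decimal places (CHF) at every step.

CIF value: CHF 74954.55; import duty: CHF 7495.46

CIF = EXW price + pre-shipment costs + freight + insurance
CIF = 62913.76 + 1670.53 + 216.22 + 448.48 + 9359.24 + 346.32 = 74954.55
Import duty = 74954.55 × 10% = 7495.46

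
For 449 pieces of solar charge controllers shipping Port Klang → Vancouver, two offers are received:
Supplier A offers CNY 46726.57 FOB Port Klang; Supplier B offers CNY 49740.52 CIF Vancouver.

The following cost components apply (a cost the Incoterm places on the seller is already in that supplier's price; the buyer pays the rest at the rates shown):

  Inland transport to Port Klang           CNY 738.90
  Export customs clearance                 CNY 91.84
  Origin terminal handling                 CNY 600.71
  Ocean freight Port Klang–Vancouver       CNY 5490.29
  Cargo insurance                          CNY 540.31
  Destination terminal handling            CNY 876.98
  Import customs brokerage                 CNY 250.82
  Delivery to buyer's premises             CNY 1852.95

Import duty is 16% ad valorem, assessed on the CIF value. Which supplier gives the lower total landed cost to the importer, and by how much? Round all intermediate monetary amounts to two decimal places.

Supplier A (FOB):
CIF value = FOB price + freight + insurance = 46726.57 + 5490.29 + 540.31 = 52757.17
Import duty = 52757.17 × 16% = 8441.15
Buyer bears (A): 5490.29 + 540.31 + 876.98 + 250.82 + 1852.95 = 9011.35
Landed cost (A) = invoice 46726.57 + 9011.35 + duty 8441.15 = 64179.07
Supplier B (CIF):
The CIF price already equals the CIF value: 49740.52
Import duty = 49740.52 × 16% = 7958.48
Buyer bears (B): 876.98 + 250.82 + 1852.95 = 2980.75
Landed cost (B) = invoice 49740.52 + 2980.75 + duty 7958.48 = 60679.75
Difference = |64179.07 − 60679.75| = 3499.32

Supplier B is cheaper by CNY 3499.32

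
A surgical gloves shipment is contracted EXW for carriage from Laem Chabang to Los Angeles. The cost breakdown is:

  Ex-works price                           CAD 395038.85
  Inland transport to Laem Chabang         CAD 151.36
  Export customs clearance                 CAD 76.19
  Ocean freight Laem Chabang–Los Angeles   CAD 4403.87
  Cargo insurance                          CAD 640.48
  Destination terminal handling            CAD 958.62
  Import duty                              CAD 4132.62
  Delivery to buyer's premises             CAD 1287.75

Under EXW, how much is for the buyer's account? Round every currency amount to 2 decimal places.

Buyer's account: CAD 11650.89

EXW: the seller makes goods available at their premises; the buyer bears all onward costs.
Seller's account: goods 395038.85 = 395038.85
Buyer's account: inland to port 151.36 + export clearance 76.19 + freight 4403.87 + insurance 640.48 + destination terminal 958.62 + duty 4132.62 + delivery 1287.75 = 11650.89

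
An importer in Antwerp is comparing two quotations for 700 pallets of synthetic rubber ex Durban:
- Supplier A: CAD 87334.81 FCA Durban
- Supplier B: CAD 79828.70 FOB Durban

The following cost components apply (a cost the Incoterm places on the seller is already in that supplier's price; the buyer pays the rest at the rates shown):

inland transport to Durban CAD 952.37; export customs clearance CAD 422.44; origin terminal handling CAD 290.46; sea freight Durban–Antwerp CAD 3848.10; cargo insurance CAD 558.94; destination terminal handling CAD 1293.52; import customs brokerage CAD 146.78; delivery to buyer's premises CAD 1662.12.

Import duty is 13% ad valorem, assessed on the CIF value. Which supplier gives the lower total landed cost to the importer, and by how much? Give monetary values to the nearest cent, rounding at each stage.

Supplier A (FCA):
CIF value = FCA price + origin terminal + freight + insurance = 87334.81 + 290.46 + 3848.10 + 558.94 = 92032.31
Import duty = 92032.31 × 13% = 11964.20
Buyer bears (A): 290.46 + 3848.10 + 558.94 + 1293.52 + 146.78 + 1662.12 = 7799.92
Landed cost (A) = invoice 87334.81 + 7799.92 + duty 11964.20 = 107098.93
Supplier B (FOB):
CIF value = FOB price + freight + insurance = 79828.70 + 3848.10 + 558.94 = 84235.74
Import duty = 84235.74 × 13% = 10950.65
Buyer bears (B): 3848.10 + 558.94 + 1293.52 + 146.78 + 1662.12 = 7509.46
Landed cost (B) = invoice 79828.70 + 7509.46 + duty 10950.65 = 98288.81
Difference = |107098.93 − 98288.81| = 8810.12

Supplier B is cheaper by CAD 8810.12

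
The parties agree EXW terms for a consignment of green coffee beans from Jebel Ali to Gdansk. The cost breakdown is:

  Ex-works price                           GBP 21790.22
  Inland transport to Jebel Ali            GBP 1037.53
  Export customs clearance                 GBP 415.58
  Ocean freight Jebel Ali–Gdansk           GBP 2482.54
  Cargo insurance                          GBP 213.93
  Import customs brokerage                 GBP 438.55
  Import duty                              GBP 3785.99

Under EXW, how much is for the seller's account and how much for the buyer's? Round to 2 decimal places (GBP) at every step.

Seller: GBP 21790.22; buyer: GBP 8374.12

EXW: the seller makes goods available at their premises; the buyer bears all onward costs.
Seller's account: goods 21790.22 = 21790.22
Buyer's account: inland to port 1037.53 + export clearance 415.58 + freight 2482.54 + insurance 213.93 + brokerage 438.55 + duty 3785.99 = 8374.12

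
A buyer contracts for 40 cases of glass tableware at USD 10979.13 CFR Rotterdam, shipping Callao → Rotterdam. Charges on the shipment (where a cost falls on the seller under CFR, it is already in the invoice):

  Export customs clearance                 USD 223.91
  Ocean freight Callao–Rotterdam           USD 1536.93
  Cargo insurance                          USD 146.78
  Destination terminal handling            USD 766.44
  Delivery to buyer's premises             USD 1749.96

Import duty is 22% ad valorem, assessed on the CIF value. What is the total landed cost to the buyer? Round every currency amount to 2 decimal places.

CFR: the seller pays costs through ocean freight to the destination port, but not insurance.
Already in the invoice (seller's account under CFR): export clearance, freight — exclude.
CIF value = CFR price + insurance = 10979.13 + 146.78 = 11125.91
Import duty = 11125.91 × 22% = 2447.70
Buyer bears: insurance 146.78 + destination terminal 766.44 + delivery 1749.96 + duty 2447.70 = 5110.88
Landed cost = invoice 10979.13 + 5110.88 = 16090.01

Total landed cost: USD 16090.01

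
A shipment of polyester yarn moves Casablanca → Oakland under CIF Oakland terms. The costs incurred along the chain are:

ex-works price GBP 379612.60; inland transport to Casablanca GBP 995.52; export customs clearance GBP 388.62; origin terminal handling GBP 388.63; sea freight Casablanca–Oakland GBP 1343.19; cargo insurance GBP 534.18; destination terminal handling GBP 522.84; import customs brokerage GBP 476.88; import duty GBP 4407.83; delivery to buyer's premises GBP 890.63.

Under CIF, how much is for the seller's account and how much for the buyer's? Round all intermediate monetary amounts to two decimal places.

Seller: GBP 383262.74; buyer: GBP 6298.18

CIF: the seller pays costs through ocean freight and marine insurance to the destination port.
Seller's account: goods 379612.60 + inland to port 995.52 + export clearance 388.62 + origin terminal 388.63 + freight 1343.19 + insurance 534.18 = 383262.74
Buyer's account: destination terminal 522.84 + brokerage 476.88 + duty 4407.83 + delivery 890.63 = 6298.18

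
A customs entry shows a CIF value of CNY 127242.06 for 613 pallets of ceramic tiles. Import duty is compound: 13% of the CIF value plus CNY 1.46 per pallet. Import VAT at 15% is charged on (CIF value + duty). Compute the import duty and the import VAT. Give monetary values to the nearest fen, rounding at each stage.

Import duty: CNY 17436.45; import VAT: CNY 21701.78

Ad valorem component: 127242.06 × 13% = 16541.47
Specific component: 613 × 1.46 = 894.98
Import duty = 16541.47 + 894.98 = 17436.45
VAT base = CIF + duty = 127242.06 + 17436.45 = 144678.51
Import VAT = 144678.51 × 15% = 21701.78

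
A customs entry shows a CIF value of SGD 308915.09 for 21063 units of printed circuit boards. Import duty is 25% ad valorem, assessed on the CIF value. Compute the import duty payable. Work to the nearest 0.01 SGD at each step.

Import duty = 308915.09 × 25% = 77228.77

Import duty: SGD 77228.77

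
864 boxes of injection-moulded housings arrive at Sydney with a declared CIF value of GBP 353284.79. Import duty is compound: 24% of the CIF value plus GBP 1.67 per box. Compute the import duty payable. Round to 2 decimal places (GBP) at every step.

Ad valorem component: 353284.79 × 24% = 84788.35
Specific component: 864 × 1.67 = 1442.88
Import duty = 84788.35 + 1442.88 = 86231.23

Import duty: GBP 86231.23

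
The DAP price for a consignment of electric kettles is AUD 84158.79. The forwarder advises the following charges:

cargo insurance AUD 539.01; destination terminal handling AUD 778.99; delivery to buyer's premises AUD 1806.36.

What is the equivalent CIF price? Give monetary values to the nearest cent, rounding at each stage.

CIF price: AUD 81573.44

Not relevant to the conversion: insurance — on the seller under both DAP and CIF; already in the DAP price and stays in the CIF price.
From DAP to CIF, the seller no longer bears: destination terminal, delivery.
CIF price = 84158.79 − 778.99 − 1806.36 = 81573.44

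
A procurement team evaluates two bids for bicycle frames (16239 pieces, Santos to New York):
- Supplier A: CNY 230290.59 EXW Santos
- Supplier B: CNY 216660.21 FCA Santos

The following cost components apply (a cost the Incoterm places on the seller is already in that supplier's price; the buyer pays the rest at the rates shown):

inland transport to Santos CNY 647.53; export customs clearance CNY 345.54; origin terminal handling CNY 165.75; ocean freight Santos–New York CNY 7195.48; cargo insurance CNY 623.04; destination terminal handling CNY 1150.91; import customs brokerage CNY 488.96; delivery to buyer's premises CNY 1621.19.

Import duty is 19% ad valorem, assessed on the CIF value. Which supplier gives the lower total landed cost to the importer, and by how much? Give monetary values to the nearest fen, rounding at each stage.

Supplier B is cheaper by CNY 17401.91

Supplier A (EXW):
CIF value = EXW price + inland to port + export clearance + origin terminal + freight + insurance = 230290.59 + 647.53 + 345.54 + 165.75 + 7195.48 + 623.04 = 239267.93
Import duty = 239267.93 × 19% = 45460.91
Buyer bears (A): 647.53 + 345.54 + 165.75 + 7195.48 + 623.04 + 1150.91 + 488.96 + 1621.19 = 12238.40
Landed cost (A) = invoice 230290.59 + 12238.40 + duty 45460.91 = 287989.90
Supplier B (FCA):
CIF value = FCA price + origin terminal + freight + insurance = 216660.21 + 165.75 + 7195.48 + 623.04 = 224644.48
Import duty = 224644.48 × 19% = 42682.45
Buyer bears (B): 165.75 + 7195.48 + 623.04 + 1150.91 + 488.96 + 1621.19 = 11245.33
Landed cost (B) = invoice 216660.21 + 11245.33 + duty 42682.45 = 270587.99
Difference = |287989.90 − 270587.99| = 17401.91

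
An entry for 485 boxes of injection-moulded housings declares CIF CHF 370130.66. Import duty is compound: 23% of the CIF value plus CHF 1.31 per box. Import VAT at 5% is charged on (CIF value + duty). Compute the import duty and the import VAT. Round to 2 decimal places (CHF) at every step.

Ad valorem component: 370130.66 × 23% = 85130.05
Specific component: 485 × 1.31 = 635.35
Import duty = 85130.05 + 635.35 = 85765.40
VAT base = CIF + duty = 370130.66 + 85765.40 = 455896.06
Import VAT = 455896.06 × 5% = 22794.80

Import duty: CHF 85765.40; import VAT: CHF 22794.80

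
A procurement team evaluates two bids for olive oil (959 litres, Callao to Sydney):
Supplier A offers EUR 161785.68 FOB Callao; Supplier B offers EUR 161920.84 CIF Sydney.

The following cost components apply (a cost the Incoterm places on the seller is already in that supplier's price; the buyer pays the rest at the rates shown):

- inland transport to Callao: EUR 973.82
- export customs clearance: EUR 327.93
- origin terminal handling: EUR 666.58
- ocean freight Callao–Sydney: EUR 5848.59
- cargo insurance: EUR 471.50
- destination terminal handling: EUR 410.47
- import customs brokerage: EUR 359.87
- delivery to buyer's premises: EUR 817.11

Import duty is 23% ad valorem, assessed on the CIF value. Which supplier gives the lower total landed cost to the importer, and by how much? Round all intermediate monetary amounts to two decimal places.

Supplier A (FOB):
CIF value = FOB price + freight + insurance = 161785.68 + 5848.59 + 471.50 = 168105.77
Import duty = 168105.77 × 23% = 38664.33
Buyer bears (A): 5848.59 + 471.50 + 410.47 + 359.87 + 817.11 = 7907.54
Landed cost (A) = invoice 161785.68 + 7907.54 + duty 38664.33 = 208357.55
Supplier B (CIF):
The CIF price already equals the CIF value: 161920.84
Import duty = 161920.84 × 23% = 37241.79
Buyer bears (B): 410.47 + 359.87 + 817.11 = 1587.45
Landed cost (B) = invoice 161920.84 + 1587.45 + duty 37241.79 = 200750.08
Difference = |208357.55 − 200750.08| = 7607.47

Supplier B is cheaper by EUR 7607.47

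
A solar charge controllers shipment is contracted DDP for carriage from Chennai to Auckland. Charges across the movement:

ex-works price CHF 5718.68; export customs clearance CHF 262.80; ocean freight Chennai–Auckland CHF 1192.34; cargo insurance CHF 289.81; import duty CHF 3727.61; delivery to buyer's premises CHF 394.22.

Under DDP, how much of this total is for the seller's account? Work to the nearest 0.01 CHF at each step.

Seller's account: CHF 11585.46

DDP: the seller bears all costs including import duty.
Seller's account: goods 5718.68 + export clearance 262.80 + freight 1192.34 + insurance 289.81 + duty 3727.61 + delivery 394.22 = 11585.46
Buyer's account: 0.00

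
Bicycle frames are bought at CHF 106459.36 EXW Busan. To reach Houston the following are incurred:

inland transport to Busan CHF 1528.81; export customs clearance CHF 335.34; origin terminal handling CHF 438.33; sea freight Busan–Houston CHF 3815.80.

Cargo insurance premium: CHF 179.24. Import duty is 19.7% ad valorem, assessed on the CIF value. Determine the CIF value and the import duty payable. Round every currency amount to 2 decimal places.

CIF = EXW price + pre-shipment costs + freight + insurance
CIF = 106459.36 + 1528.81 + 335.34 + 438.33 + 3815.80 + 179.24 = 112756.88
Import duty = 112756.88 × 19.7% = 22213.11

CIF value: CHF 112756.88; import duty: CHF 22213.11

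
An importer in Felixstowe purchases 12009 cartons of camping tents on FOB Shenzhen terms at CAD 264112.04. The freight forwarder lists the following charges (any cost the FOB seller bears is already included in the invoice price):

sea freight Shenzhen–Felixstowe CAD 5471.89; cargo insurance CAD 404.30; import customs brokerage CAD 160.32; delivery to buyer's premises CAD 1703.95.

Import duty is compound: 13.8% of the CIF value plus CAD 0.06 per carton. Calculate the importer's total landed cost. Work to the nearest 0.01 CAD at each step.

FOB: the seller bears costs until goods are on board at the origin port; the buyer bears freight, insurance and all costs thereafter.
CIF value = FOB price + freight + insurance = 264112.04 + 5471.89 + 404.30 = 269988.23
Ad valorem component: 269988.23 × 13.8% = 37258.38
Specific component: 12009 × 0.06 = 720.54
Import duty = 37258.38 + 720.54 = 37978.92
Buyer bears: freight 5471.89 + insurance 404.30 + brokerage 160.32 + delivery 1703.95 + duty 37978.92 = 45719.38
Landed cost = invoice 264112.04 + 45719.38 = 309831.42

Total landed cost: CAD 309831.42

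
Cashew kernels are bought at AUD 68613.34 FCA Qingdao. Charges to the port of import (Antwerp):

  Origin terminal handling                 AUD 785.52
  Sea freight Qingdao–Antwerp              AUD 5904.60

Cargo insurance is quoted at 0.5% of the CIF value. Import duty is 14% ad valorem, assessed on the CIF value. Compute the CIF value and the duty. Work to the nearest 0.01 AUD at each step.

CIF value: AUD 75681.87; import duty: AUD 10595.46

Let C be the CIF value. C = FCA price + pre-shipment costs + freight + 0.5% × C
C − 0.5% × C = 68613.34 + 785.52 + 5904.60
0.995 × C = 75303.46
C = 75303.46 / 0.995 = 75681.87
Insurance premium = 0.5% × 75681.87 = 378.41
Import duty = 75681.87 × 14% = 10595.46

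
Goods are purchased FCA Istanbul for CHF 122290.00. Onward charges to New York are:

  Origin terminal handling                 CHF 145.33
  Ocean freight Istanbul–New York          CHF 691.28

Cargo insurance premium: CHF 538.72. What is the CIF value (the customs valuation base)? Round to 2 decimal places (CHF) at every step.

CIF = FCA price + pre-shipment costs + freight + insurance
CIF = 122290.00 + 145.33 + 691.28 + 538.72 = 123665.33

CIF value: CHF 123665.33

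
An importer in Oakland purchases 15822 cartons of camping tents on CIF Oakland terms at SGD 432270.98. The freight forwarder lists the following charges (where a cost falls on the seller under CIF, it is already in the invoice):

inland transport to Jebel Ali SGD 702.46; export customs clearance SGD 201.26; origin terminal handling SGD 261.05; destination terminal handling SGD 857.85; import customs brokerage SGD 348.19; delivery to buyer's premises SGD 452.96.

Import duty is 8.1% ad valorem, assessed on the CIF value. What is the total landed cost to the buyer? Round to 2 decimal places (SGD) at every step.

Total landed cost: SGD 468943.93

CIF: the seller pays costs through ocean freight and marine insurance to the destination port.
Already in the invoice (seller's account under CIF): inland to port, export clearance, origin terminal — exclude.
The CIF price already equals the CIF value: 432270.98
Import duty = 432270.98 × 8.1% = 35013.95
Buyer bears: destination terminal 857.85 + brokerage 348.19 + delivery 452.96 + duty 35013.95 = 36672.95
Landed cost = invoice 432270.98 + 36672.95 = 468943.93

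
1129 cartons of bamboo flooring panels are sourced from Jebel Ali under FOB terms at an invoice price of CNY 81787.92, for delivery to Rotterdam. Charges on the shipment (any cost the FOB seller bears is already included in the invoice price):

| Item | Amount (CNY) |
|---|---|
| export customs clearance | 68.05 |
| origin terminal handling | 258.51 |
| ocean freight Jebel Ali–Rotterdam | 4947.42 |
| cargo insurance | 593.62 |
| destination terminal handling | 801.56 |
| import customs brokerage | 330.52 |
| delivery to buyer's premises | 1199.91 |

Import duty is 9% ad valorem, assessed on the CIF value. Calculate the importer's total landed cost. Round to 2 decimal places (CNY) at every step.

FOB: the seller bears costs until goods are on board at the origin port; the buyer bears freight, insurance and all costs thereafter.
Already in the invoice (seller's account under FOB): export clearance, origin terminal — exclude.
CIF value = FOB price + freight + insurance = 81787.92 + 4947.42 + 593.62 = 87328.96
Import duty = 87328.96 × 9% = 7859.61
Buyer bears: freight 4947.42 + insurance 593.62 + destination terminal 801.56 + brokerage 330.52 + delivery 1199.91 + duty 7859.61 = 15732.64
Landed cost = invoice 81787.92 + 15732.64 = 97520.56

Total landed cost: CNY 97520.56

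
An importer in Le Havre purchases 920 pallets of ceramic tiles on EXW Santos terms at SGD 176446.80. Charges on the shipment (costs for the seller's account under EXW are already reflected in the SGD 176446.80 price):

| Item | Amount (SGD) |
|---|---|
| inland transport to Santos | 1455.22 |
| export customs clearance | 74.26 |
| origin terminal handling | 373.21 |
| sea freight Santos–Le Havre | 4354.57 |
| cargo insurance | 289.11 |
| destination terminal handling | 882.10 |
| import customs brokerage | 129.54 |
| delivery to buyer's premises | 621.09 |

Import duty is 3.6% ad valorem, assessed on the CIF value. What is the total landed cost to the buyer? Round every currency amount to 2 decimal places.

Total landed cost: SGD 191213.65

EXW: the seller makes goods available at their premises; the buyer bears all onward costs.
CIF value = EXW price + inland to port + export clearance + origin terminal + freight + insurance = 176446.80 + 1455.22 + 74.26 + 373.21 + 4354.57 + 289.11 = 182993.17
Import duty = 182993.17 × 3.6% = 6587.75
Buyer bears: inland to port 1455.22 + export clearance 74.26 + origin terminal 373.21 + freight 4354.57 + insurance 289.11 + destination terminal 882.10 + brokerage 129.54 + delivery 621.09 + duty 6587.75 = 14766.85
Landed cost = invoice 176446.80 + 14766.85 = 191213.65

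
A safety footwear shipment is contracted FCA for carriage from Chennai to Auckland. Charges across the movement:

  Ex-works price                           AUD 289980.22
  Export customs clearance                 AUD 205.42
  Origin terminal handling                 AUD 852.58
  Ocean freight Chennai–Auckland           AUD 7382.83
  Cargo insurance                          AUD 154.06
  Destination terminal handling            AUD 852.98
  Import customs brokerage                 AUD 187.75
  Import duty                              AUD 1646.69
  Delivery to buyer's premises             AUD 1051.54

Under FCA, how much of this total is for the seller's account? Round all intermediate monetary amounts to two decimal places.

FCA: the seller delivers export-cleared goods to the carrier; the buyer bears costs from that point.
Seller's account: goods 289980.22 + export clearance 205.42 = 290185.64
Buyer's account: origin terminal 852.58 + freight 7382.83 + insurance 154.06 + destination terminal 852.98 + brokerage 187.75 + duty 1646.69 + delivery 1051.54 = 12128.43

Seller's account: AUD 290185.64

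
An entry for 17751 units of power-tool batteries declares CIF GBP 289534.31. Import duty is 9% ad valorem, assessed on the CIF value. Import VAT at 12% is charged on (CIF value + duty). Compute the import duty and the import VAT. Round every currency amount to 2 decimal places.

Import duty = 289534.31 × 9% = 26058.09
VAT base = CIF + duty = 289534.31 + 26058.09 = 315592.40
Import VAT = 315592.40 × 12% = 37871.09

Import duty: GBP 26058.09; import VAT: GBP 37871.09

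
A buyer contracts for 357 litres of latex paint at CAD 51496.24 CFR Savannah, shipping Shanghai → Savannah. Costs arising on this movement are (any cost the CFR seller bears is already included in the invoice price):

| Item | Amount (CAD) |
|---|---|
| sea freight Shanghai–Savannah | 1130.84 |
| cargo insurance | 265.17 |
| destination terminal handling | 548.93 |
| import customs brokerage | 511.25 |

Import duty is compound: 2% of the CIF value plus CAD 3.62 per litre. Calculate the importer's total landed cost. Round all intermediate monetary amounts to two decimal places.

Total landed cost: CAD 55149.16

CFR: the seller pays costs through ocean freight to the destination port, but not insurance.
Already in the invoice (seller's account under CFR): freight — exclude.
CIF value = CFR price + insurance = 51496.24 + 265.17 = 51761.41
Ad valorem component: 51761.41 × 2% = 1035.23
Specific component: 357 × 3.62 = 1292.34
Import duty = 1035.23 + 1292.34 = 2327.57
Buyer bears: insurance 265.17 + destination terminal 548.93 + brokerage 511.25 + duty 2327.57 = 3652.92
Landed cost = invoice 51496.24 + 3652.92 = 55149.16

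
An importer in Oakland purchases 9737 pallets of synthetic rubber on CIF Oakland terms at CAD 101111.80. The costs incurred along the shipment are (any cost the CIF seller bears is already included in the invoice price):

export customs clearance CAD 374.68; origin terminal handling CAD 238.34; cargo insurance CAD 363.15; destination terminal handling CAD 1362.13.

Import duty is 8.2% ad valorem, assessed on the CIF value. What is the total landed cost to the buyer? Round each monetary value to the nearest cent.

Total landed cost: CAD 110765.10

CIF: the seller pays costs through ocean freight and marine insurance to the destination port.
Already in the invoice (seller's account under CIF): export clearance, origin terminal, insurance — exclude.
The CIF price already equals the CIF value: 101111.80
Import duty = 101111.80 × 8.2% = 8291.17
Buyer bears: destination terminal 1362.13 + duty 8291.17 = 9653.30
Landed cost = invoice 101111.80 + 9653.30 = 110765.10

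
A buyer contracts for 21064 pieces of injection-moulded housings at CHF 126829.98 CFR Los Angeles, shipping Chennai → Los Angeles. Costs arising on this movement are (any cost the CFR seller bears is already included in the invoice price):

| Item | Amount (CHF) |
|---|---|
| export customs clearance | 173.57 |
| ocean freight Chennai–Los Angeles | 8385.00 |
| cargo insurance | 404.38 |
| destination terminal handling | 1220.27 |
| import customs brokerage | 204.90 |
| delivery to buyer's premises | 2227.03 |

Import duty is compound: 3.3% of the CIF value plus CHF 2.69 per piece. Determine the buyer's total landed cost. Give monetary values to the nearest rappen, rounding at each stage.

Total landed cost: CHF 191747.45

CFR: the seller pays costs through ocean freight to the destination port, but not insurance.
Already in the invoice (seller's account under CFR): export clearance, freight — exclude.
CIF value = CFR price + insurance = 126829.98 + 404.38 = 127234.36
Ad valorem component: 127234.36 × 3.3% = 4198.73
Specific component: 21064 × 2.69 = 56662.16
Import duty = 4198.73 + 56662.16 = 60860.89
Buyer bears: insurance 404.38 + destination terminal 1220.27 + brokerage 204.90 + delivery 2227.03 + duty 60860.89 = 64917.47
Landed cost = invoice 126829.98 + 64917.47 = 191747.45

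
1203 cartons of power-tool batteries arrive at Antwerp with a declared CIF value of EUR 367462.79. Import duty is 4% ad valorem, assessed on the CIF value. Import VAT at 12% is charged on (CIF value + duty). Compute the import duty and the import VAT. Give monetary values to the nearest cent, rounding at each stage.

Import duty = 367462.79 × 4% = 14698.51
VAT base = CIF + duty = 367462.79 + 14698.51 = 382161.30
Import VAT = 382161.30 × 12% = 45859.36

Import duty: EUR 14698.51; import VAT: EUR 45859.36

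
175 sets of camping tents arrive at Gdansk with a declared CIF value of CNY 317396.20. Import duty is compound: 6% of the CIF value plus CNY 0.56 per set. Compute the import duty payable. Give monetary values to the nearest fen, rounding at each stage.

Ad valorem component: 317396.20 × 6% = 19043.77
Specific component: 175 × 0.56 = 98.00
Import duty = 19043.77 + 98.00 = 19141.77

Import duty: CNY 19141.77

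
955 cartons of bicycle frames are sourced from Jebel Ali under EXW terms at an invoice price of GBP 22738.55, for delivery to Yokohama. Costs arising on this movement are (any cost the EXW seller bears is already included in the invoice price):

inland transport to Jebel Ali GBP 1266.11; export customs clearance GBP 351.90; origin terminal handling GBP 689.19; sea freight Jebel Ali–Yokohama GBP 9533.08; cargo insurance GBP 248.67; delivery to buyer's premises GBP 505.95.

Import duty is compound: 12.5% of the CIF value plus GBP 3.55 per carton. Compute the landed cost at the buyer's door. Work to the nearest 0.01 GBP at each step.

Total landed cost: GBP 43077.14

EXW: the seller makes goods available at their premises; the buyer bears all onward costs.
CIF value = EXW price + inland to port + export clearance + origin terminal + freight + insurance = 22738.55 + 1266.11 + 351.90 + 689.19 + 9533.08 + 248.67 = 34827.50
Ad valorem component: 34827.50 × 12.5% = 4353.44
Specific component: 955 × 3.55 = 3390.25
Import duty = 4353.44 + 3390.25 = 7743.69
Buyer bears: inland to port 1266.11 + export clearance 351.90 + origin terminal 689.19 + freight 9533.08 + insurance 248.67 + delivery 505.95 + duty 7743.69 = 20338.59
Landed cost = invoice 22738.55 + 20338.59 = 43077.14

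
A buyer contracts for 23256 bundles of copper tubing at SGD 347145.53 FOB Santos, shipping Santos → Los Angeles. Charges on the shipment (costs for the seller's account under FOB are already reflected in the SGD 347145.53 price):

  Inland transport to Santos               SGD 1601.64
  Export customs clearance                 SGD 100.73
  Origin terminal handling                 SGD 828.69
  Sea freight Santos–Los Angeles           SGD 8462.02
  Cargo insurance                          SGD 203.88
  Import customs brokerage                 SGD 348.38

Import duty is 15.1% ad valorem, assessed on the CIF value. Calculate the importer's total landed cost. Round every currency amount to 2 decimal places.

Total landed cost: SGD 409887.34

FOB: the seller bears costs until goods are on board at the origin port; the buyer bears freight, insurance and all costs thereafter.
Already in the invoice (seller's account under FOB): inland to port, export clearance, origin terminal — exclude.
CIF value = FOB price + freight + insurance = 347145.53 + 8462.02 + 203.88 = 355811.43
Import duty = 355811.43 × 15.1% = 53727.53
Buyer bears: freight 8462.02 + insurance 203.88 + brokerage 348.38 + duty 53727.53 = 62741.81
Landed cost = invoice 347145.53 + 62741.81 = 409887.34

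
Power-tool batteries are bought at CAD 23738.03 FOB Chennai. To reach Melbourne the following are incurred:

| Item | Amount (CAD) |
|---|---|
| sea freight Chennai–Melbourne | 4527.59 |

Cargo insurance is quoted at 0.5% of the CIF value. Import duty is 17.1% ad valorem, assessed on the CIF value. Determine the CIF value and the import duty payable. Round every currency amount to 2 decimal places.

CIF value: CAD 28407.66; import duty: CAD 4857.71

Let C be the CIF value. C = FOB price + freight + 0.5% × C
C − 0.5% × C = 23738.03 + 4527.59
0.995 × C = 28265.62
C = 28265.62 / 0.995 = 28407.66
Insurance premium = 0.5% × 28407.66 = 142.04
Import duty = 28407.66 × 17.1% = 4857.71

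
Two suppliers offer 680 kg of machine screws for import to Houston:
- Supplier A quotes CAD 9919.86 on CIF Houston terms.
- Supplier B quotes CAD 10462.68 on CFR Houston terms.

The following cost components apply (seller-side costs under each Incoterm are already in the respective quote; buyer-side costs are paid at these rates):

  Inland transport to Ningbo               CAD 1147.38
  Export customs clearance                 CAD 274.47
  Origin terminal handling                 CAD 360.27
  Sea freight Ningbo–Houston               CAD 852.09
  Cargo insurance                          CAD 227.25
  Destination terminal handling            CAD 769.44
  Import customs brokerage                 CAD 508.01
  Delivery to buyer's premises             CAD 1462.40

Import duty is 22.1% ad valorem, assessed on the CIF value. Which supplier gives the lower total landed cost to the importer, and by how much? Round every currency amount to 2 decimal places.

Supplier A is cheaper by CAD 940.25

Supplier A (CIF):
The CIF price already equals the CIF value: 9919.86
Import duty = 9919.86 × 22.1% = 2192.29
Buyer bears (A): 769.44 + 508.01 + 1462.40 = 2739.85
Landed cost (A) = invoice 9919.86 + 2739.85 + duty 2192.29 = 14852.00
Supplier B (CFR):
CIF value = CFR price + insurance = 10462.68 + 227.25 = 10689.93
Import duty = 10689.93 × 22.1% = 2362.47
Buyer bears (B): 227.25 + 769.44 + 508.01 + 1462.40 = 2967.10
Landed cost (B) = invoice 10462.68 + 2967.10 + duty 2362.47 = 15792.25
Difference = |14852.00 − 15792.25| = 940.25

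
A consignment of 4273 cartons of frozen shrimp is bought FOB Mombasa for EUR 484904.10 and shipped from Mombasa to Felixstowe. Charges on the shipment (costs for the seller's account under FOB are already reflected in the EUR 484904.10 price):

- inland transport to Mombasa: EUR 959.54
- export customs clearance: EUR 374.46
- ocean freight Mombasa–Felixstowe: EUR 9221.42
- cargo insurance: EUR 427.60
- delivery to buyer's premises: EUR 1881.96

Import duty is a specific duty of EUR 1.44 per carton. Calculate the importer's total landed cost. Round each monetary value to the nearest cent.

Total landed cost: EUR 502588.20

FOB: the seller bears costs until goods are on board at the origin port; the buyer bears freight, insurance and all costs thereafter.
Already in the invoice (seller's account under FOB): inland to port, export clearance — exclude.
CIF value = FOB price + freight + insurance = 484904.10 + 9221.42 + 427.60 = 494553.12
Import duty = 4273 × 1.44 = 6153.12
Buyer bears: freight 9221.42 + insurance 427.60 + delivery 1881.96 + duty 6153.12 = 17684.10
Landed cost = invoice 484904.10 + 17684.10 = 502588.20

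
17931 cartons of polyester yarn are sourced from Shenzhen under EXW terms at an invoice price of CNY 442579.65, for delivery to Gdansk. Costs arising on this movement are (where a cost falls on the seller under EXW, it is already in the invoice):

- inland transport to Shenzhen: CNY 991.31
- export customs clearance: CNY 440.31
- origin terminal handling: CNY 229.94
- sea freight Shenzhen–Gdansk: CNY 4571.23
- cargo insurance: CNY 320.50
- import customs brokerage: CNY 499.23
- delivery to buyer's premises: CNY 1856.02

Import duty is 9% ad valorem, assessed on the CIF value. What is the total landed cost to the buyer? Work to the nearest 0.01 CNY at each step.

EXW: the seller makes goods available at their premises; the buyer bears all onward costs.
CIF value = EXW price + inland to port + export clearance + origin terminal + freight + insurance = 442579.65 + 991.31 + 440.31 + 229.94 + 4571.23 + 320.50 = 449132.94
Import duty = 449132.94 × 9% = 40421.96
Buyer bears: inland to port 991.31 + export clearance 440.31 + origin terminal 229.94 + freight 4571.23 + insurance 320.50 + brokerage 499.23 + delivery 1856.02 + duty 40421.96 = 49330.50
Landed cost = invoice 442579.65 + 49330.50 = 491910.15

Total landed cost: CNY 491910.15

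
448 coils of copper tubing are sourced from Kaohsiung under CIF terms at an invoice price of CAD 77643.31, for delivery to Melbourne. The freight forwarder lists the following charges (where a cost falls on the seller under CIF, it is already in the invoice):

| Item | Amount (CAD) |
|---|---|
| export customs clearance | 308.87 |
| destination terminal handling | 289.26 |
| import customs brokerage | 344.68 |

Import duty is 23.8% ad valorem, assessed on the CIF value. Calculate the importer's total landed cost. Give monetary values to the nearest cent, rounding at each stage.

Total landed cost: CAD 96756.36

CIF: the seller pays costs through ocean freight and marine insurance to the destination port.
Already in the invoice (seller's account under CIF): export clearance — exclude.
The CIF price already equals the CIF value: 77643.31
Import duty = 77643.31 × 23.8% = 18479.11
Buyer bears: destination terminal 289.26 + brokerage 344.68 + duty 18479.11 = 19113.05
Landed cost = invoice 77643.31 + 19113.05 = 96756.36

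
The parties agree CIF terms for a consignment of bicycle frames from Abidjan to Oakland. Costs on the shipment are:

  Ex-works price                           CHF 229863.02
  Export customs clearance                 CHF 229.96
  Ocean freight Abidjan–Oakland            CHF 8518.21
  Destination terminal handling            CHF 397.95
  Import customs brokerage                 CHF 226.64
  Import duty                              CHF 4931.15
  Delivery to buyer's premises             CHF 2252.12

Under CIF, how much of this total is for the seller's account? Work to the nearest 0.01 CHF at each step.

CIF: the seller pays costs through ocean freight and marine insurance to the destination port.
Seller's account: goods 229863.02 + export clearance 229.96 + freight 8518.21 = 238611.19
Buyer's account: destination terminal 397.95 + brokerage 226.64 + duty 4931.15 + delivery 2252.12 = 7807.86

Seller's account: CHF 238611.19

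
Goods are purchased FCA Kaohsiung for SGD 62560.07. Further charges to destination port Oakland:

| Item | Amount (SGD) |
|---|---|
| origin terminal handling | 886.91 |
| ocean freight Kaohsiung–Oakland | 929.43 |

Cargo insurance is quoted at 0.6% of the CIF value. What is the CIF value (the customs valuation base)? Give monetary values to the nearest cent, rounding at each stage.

CIF value: SGD 64765.00

Let C be the CIF value. C = FCA price + pre-shipment costs + freight + 0.6% × C
C − 0.6% × C = 62560.07 + 886.91 + 929.43
0.994 × C = 64376.41
C = 64376.41 / 0.994 = 64765.00
Insurance premium = 0.6% × 64765.00 = 388.59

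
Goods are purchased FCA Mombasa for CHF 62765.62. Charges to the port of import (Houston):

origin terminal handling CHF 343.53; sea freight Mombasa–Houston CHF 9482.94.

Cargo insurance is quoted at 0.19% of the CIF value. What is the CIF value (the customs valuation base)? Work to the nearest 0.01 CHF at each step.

Let C be the CIF value. C = FCA price + pre-shipment costs + freight + 0.19% × C
C − 0.19% × C = 62765.62 + 343.53 + 9482.94
0.9981 × C = 72592.09
C = 72592.09 / 0.9981 = 72730.28
Insurance premium = 0.19% × 72730.28 = 138.19

CIF value: CHF 72730.28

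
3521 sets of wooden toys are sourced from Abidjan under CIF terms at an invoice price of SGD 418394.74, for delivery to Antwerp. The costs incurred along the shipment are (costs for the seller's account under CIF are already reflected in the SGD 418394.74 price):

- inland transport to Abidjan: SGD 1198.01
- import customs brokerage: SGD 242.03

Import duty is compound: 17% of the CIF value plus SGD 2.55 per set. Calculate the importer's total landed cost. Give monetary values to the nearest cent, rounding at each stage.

CIF: the seller pays costs through ocean freight and marine insurance to the destination port.
Already in the invoice (seller's account under CIF): inland to port — exclude.
The CIF price already equals the CIF value: 418394.74
Ad valorem component: 418394.74 × 17% = 71127.11
Specific component: 3521 × 2.55 = 8978.55
Import duty = 71127.11 + 8978.55 = 80105.66
Buyer bears: brokerage 242.03 + duty 80105.66 = 80347.69
Landed cost = invoice 418394.74 + 80347.69 = 498742.43

Total landed cost: SGD 498742.43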